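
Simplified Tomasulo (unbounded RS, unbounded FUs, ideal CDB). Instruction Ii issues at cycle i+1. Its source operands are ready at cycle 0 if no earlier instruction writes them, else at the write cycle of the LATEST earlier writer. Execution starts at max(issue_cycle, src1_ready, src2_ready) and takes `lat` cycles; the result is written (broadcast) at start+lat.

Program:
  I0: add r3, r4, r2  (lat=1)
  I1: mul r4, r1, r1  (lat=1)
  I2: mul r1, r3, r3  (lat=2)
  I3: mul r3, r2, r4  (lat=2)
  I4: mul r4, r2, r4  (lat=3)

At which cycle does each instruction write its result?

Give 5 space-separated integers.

I0 add r3: issue@1 deps=(None,None) exec_start@1 write@2
I1 mul r4: issue@2 deps=(None,None) exec_start@2 write@3
I2 mul r1: issue@3 deps=(0,0) exec_start@3 write@5
I3 mul r3: issue@4 deps=(None,1) exec_start@4 write@6
I4 mul r4: issue@5 deps=(None,1) exec_start@5 write@8

Answer: 2 3 5 6 8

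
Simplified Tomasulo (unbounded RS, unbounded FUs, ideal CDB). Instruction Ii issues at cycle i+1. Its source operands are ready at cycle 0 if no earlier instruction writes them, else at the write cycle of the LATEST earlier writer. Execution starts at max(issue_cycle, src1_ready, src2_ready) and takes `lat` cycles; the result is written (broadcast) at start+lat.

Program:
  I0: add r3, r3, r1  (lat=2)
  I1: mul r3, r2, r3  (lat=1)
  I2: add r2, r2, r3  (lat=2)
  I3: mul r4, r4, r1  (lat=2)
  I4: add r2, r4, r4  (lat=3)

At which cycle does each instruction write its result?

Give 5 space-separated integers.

I0 add r3: issue@1 deps=(None,None) exec_start@1 write@3
I1 mul r3: issue@2 deps=(None,0) exec_start@3 write@4
I2 add r2: issue@3 deps=(None,1) exec_start@4 write@6
I3 mul r4: issue@4 deps=(None,None) exec_start@4 write@6
I4 add r2: issue@5 deps=(3,3) exec_start@6 write@9

Answer: 3 4 6 6 9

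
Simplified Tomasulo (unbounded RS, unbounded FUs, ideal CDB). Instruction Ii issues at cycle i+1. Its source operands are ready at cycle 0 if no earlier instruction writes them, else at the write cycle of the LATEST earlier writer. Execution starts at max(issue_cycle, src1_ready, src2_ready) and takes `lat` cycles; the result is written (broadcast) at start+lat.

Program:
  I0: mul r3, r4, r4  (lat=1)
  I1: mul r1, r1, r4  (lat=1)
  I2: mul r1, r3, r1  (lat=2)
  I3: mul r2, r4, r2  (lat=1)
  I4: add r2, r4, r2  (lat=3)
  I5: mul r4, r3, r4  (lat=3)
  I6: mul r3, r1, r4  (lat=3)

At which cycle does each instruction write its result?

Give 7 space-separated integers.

I0 mul r3: issue@1 deps=(None,None) exec_start@1 write@2
I1 mul r1: issue@2 deps=(None,None) exec_start@2 write@3
I2 mul r1: issue@3 deps=(0,1) exec_start@3 write@5
I3 mul r2: issue@4 deps=(None,None) exec_start@4 write@5
I4 add r2: issue@5 deps=(None,3) exec_start@5 write@8
I5 mul r4: issue@6 deps=(0,None) exec_start@6 write@9
I6 mul r3: issue@7 deps=(2,5) exec_start@9 write@12

Answer: 2 3 5 5 8 9 12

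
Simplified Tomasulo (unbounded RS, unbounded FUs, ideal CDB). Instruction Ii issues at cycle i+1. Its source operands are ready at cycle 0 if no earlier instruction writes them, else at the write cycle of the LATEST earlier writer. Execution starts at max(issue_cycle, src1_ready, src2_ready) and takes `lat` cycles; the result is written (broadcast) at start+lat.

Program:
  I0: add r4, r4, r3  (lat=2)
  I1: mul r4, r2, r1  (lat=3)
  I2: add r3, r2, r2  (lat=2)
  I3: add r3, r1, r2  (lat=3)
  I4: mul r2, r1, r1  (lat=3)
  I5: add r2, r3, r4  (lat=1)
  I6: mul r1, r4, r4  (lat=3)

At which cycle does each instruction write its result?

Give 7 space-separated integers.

Answer: 3 5 5 7 8 8 10

Derivation:
I0 add r4: issue@1 deps=(None,None) exec_start@1 write@3
I1 mul r4: issue@2 deps=(None,None) exec_start@2 write@5
I2 add r3: issue@3 deps=(None,None) exec_start@3 write@5
I3 add r3: issue@4 deps=(None,None) exec_start@4 write@7
I4 mul r2: issue@5 deps=(None,None) exec_start@5 write@8
I5 add r2: issue@6 deps=(3,1) exec_start@7 write@8
I6 mul r1: issue@7 deps=(1,1) exec_start@7 write@10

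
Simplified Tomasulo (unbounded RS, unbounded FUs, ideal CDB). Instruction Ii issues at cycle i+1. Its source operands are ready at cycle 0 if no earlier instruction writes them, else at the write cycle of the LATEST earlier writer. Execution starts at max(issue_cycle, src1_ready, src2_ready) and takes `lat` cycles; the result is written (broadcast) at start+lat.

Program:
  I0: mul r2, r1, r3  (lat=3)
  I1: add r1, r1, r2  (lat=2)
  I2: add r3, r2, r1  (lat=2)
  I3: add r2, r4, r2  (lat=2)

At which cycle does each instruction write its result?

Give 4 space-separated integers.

Answer: 4 6 8 6

Derivation:
I0 mul r2: issue@1 deps=(None,None) exec_start@1 write@4
I1 add r1: issue@2 deps=(None,0) exec_start@4 write@6
I2 add r3: issue@3 deps=(0,1) exec_start@6 write@8
I3 add r2: issue@4 deps=(None,0) exec_start@4 write@6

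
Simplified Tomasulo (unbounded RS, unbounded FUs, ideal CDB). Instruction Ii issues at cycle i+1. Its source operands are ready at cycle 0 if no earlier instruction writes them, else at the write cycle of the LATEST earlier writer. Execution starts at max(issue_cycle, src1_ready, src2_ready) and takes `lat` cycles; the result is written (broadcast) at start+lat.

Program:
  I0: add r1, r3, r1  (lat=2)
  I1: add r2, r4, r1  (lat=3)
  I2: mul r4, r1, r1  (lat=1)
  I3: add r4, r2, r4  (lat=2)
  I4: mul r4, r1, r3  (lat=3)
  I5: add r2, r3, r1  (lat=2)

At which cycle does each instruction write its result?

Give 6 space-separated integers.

Answer: 3 6 4 8 8 8

Derivation:
I0 add r1: issue@1 deps=(None,None) exec_start@1 write@3
I1 add r2: issue@2 deps=(None,0) exec_start@3 write@6
I2 mul r4: issue@3 deps=(0,0) exec_start@3 write@4
I3 add r4: issue@4 deps=(1,2) exec_start@6 write@8
I4 mul r4: issue@5 deps=(0,None) exec_start@5 write@8
I5 add r2: issue@6 deps=(None,0) exec_start@6 write@8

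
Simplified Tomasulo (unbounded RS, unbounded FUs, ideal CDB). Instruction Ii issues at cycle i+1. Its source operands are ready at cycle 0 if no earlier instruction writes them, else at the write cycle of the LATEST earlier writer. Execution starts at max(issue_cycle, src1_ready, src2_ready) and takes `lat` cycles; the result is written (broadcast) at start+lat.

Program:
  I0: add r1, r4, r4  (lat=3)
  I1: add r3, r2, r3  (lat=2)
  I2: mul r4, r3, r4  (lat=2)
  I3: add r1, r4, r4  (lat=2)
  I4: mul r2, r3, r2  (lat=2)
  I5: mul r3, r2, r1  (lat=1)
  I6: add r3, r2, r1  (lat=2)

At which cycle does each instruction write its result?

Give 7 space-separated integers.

Answer: 4 4 6 8 7 9 10

Derivation:
I0 add r1: issue@1 deps=(None,None) exec_start@1 write@4
I1 add r3: issue@2 deps=(None,None) exec_start@2 write@4
I2 mul r4: issue@3 deps=(1,None) exec_start@4 write@6
I3 add r1: issue@4 deps=(2,2) exec_start@6 write@8
I4 mul r2: issue@5 deps=(1,None) exec_start@5 write@7
I5 mul r3: issue@6 deps=(4,3) exec_start@8 write@9
I6 add r3: issue@7 deps=(4,3) exec_start@8 write@10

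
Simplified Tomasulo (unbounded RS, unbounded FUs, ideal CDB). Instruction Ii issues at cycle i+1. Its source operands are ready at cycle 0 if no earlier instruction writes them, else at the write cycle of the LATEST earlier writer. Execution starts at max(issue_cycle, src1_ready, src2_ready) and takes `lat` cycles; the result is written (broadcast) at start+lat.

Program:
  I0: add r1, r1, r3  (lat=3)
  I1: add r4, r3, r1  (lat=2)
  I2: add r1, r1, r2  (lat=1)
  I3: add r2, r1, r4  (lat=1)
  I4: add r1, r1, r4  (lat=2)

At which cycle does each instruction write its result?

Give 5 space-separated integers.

Answer: 4 6 5 7 8

Derivation:
I0 add r1: issue@1 deps=(None,None) exec_start@1 write@4
I1 add r4: issue@2 deps=(None,0) exec_start@4 write@6
I2 add r1: issue@3 deps=(0,None) exec_start@4 write@5
I3 add r2: issue@4 deps=(2,1) exec_start@6 write@7
I4 add r1: issue@5 deps=(2,1) exec_start@6 write@8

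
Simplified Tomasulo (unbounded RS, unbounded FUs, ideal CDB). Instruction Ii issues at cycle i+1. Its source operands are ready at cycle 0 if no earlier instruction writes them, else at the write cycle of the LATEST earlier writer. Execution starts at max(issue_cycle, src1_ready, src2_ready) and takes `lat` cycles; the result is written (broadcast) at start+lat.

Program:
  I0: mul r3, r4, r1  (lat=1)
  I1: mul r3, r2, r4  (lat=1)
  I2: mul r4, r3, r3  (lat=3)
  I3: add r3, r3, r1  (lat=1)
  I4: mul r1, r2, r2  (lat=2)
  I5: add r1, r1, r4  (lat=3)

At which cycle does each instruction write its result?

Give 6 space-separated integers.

Answer: 2 3 6 5 7 10

Derivation:
I0 mul r3: issue@1 deps=(None,None) exec_start@1 write@2
I1 mul r3: issue@2 deps=(None,None) exec_start@2 write@3
I2 mul r4: issue@3 deps=(1,1) exec_start@3 write@6
I3 add r3: issue@4 deps=(1,None) exec_start@4 write@5
I4 mul r1: issue@5 deps=(None,None) exec_start@5 write@7
I5 add r1: issue@6 deps=(4,2) exec_start@7 write@10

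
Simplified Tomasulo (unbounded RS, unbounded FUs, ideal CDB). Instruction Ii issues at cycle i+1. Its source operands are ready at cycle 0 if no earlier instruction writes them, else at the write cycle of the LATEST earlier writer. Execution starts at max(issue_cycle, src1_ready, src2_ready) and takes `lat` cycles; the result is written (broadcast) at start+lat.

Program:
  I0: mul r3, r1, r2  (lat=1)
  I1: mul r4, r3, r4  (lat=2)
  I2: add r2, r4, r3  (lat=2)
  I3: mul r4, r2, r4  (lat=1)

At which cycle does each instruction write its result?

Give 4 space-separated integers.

I0 mul r3: issue@1 deps=(None,None) exec_start@1 write@2
I1 mul r4: issue@2 deps=(0,None) exec_start@2 write@4
I2 add r2: issue@3 deps=(1,0) exec_start@4 write@6
I3 mul r4: issue@4 deps=(2,1) exec_start@6 write@7

Answer: 2 4 6 7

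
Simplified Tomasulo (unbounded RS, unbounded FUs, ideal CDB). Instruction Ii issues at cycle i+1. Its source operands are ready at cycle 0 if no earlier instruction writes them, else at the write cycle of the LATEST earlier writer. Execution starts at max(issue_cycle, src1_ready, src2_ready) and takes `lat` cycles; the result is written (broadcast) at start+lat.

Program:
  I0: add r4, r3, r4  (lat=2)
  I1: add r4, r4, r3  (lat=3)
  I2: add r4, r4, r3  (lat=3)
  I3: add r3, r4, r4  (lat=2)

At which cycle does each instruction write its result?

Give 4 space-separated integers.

I0 add r4: issue@1 deps=(None,None) exec_start@1 write@3
I1 add r4: issue@2 deps=(0,None) exec_start@3 write@6
I2 add r4: issue@3 deps=(1,None) exec_start@6 write@9
I3 add r3: issue@4 deps=(2,2) exec_start@9 write@11

Answer: 3 6 9 11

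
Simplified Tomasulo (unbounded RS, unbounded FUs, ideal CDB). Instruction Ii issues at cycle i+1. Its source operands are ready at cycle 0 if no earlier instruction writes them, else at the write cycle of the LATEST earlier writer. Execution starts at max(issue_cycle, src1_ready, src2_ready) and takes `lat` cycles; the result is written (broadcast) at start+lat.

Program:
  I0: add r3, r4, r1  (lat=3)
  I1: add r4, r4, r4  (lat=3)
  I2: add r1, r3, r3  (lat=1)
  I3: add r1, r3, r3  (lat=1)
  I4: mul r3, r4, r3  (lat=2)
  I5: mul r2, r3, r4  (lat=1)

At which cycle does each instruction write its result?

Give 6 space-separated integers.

Answer: 4 5 5 5 7 8

Derivation:
I0 add r3: issue@1 deps=(None,None) exec_start@1 write@4
I1 add r4: issue@2 deps=(None,None) exec_start@2 write@5
I2 add r1: issue@3 deps=(0,0) exec_start@4 write@5
I3 add r1: issue@4 deps=(0,0) exec_start@4 write@5
I4 mul r3: issue@5 deps=(1,0) exec_start@5 write@7
I5 mul r2: issue@6 deps=(4,1) exec_start@7 write@8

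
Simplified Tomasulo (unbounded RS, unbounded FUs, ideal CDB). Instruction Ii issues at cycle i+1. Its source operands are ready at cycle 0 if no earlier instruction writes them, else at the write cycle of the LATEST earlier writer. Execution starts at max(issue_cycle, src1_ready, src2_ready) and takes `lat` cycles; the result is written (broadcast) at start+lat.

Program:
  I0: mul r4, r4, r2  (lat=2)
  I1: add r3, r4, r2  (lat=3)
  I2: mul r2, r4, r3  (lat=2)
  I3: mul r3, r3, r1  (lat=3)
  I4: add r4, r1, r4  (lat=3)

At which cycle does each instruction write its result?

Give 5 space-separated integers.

Answer: 3 6 8 9 8

Derivation:
I0 mul r4: issue@1 deps=(None,None) exec_start@1 write@3
I1 add r3: issue@2 deps=(0,None) exec_start@3 write@6
I2 mul r2: issue@3 deps=(0,1) exec_start@6 write@8
I3 mul r3: issue@4 deps=(1,None) exec_start@6 write@9
I4 add r4: issue@5 deps=(None,0) exec_start@5 write@8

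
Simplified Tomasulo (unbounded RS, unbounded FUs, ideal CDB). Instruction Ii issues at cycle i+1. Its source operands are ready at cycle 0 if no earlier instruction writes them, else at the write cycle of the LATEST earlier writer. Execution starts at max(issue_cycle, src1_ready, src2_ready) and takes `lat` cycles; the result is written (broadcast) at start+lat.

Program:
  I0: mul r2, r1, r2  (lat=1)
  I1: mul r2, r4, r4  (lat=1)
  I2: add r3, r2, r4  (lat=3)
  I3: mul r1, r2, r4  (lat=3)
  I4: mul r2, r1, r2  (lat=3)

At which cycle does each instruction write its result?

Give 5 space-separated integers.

I0 mul r2: issue@1 deps=(None,None) exec_start@1 write@2
I1 mul r2: issue@2 deps=(None,None) exec_start@2 write@3
I2 add r3: issue@3 deps=(1,None) exec_start@3 write@6
I3 mul r1: issue@4 deps=(1,None) exec_start@4 write@7
I4 mul r2: issue@5 deps=(3,1) exec_start@7 write@10

Answer: 2 3 6 7 10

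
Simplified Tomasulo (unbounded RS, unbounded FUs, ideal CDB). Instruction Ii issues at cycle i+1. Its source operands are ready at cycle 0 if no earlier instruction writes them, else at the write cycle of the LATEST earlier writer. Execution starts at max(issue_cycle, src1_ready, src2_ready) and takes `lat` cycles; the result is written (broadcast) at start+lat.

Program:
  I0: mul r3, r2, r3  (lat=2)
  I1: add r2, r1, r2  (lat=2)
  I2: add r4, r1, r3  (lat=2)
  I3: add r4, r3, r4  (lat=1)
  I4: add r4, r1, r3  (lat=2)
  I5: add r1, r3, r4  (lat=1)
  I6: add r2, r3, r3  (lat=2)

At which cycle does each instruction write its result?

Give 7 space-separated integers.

I0 mul r3: issue@1 deps=(None,None) exec_start@1 write@3
I1 add r2: issue@2 deps=(None,None) exec_start@2 write@4
I2 add r4: issue@3 deps=(None,0) exec_start@3 write@5
I3 add r4: issue@4 deps=(0,2) exec_start@5 write@6
I4 add r4: issue@5 deps=(None,0) exec_start@5 write@7
I5 add r1: issue@6 deps=(0,4) exec_start@7 write@8
I6 add r2: issue@7 deps=(0,0) exec_start@7 write@9

Answer: 3 4 5 6 7 8 9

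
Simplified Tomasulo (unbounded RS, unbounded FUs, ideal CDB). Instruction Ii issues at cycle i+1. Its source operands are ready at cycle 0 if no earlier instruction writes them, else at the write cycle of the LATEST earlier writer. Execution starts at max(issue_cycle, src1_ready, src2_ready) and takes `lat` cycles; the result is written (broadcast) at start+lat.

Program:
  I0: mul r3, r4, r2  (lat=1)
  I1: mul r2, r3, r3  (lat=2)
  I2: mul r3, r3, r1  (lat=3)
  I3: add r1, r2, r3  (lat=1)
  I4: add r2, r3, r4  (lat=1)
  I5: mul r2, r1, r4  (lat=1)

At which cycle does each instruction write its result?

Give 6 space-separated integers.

Answer: 2 4 6 7 7 8

Derivation:
I0 mul r3: issue@1 deps=(None,None) exec_start@1 write@2
I1 mul r2: issue@2 deps=(0,0) exec_start@2 write@4
I2 mul r3: issue@3 deps=(0,None) exec_start@3 write@6
I3 add r1: issue@4 deps=(1,2) exec_start@6 write@7
I4 add r2: issue@5 deps=(2,None) exec_start@6 write@7
I5 mul r2: issue@6 deps=(3,None) exec_start@7 write@8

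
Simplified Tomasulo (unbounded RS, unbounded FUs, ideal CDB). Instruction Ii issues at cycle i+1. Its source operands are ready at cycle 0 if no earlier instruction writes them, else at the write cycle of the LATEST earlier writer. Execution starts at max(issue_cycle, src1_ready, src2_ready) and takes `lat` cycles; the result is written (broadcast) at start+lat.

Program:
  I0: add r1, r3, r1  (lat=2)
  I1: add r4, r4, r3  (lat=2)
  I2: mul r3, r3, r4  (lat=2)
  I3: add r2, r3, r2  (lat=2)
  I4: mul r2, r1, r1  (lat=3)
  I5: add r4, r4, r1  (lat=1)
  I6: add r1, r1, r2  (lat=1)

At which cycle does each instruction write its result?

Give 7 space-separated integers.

Answer: 3 4 6 8 8 7 9

Derivation:
I0 add r1: issue@1 deps=(None,None) exec_start@1 write@3
I1 add r4: issue@2 deps=(None,None) exec_start@2 write@4
I2 mul r3: issue@3 deps=(None,1) exec_start@4 write@6
I3 add r2: issue@4 deps=(2,None) exec_start@6 write@8
I4 mul r2: issue@5 deps=(0,0) exec_start@5 write@8
I5 add r4: issue@6 deps=(1,0) exec_start@6 write@7
I6 add r1: issue@7 deps=(0,4) exec_start@8 write@9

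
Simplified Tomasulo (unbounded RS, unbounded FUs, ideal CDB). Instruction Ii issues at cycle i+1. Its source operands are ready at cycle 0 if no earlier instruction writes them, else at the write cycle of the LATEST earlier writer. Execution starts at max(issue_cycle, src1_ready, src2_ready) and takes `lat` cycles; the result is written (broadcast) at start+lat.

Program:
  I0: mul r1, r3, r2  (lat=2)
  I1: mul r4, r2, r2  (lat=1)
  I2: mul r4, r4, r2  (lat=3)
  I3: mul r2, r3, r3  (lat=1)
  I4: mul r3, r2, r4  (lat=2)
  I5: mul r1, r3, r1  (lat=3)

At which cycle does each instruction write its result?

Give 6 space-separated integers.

I0 mul r1: issue@1 deps=(None,None) exec_start@1 write@3
I1 mul r4: issue@2 deps=(None,None) exec_start@2 write@3
I2 mul r4: issue@3 deps=(1,None) exec_start@3 write@6
I3 mul r2: issue@4 deps=(None,None) exec_start@4 write@5
I4 mul r3: issue@5 deps=(3,2) exec_start@6 write@8
I5 mul r1: issue@6 deps=(4,0) exec_start@8 write@11

Answer: 3 3 6 5 8 11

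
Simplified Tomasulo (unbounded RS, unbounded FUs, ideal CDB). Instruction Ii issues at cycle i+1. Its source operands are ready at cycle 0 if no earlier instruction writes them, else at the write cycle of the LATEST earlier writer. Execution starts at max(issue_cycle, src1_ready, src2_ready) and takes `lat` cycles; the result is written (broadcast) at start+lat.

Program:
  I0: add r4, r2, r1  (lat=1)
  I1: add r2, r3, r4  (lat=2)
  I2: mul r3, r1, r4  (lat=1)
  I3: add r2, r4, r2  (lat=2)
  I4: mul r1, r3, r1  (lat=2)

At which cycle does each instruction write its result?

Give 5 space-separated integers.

I0 add r4: issue@1 deps=(None,None) exec_start@1 write@2
I1 add r2: issue@2 deps=(None,0) exec_start@2 write@4
I2 mul r3: issue@3 deps=(None,0) exec_start@3 write@4
I3 add r2: issue@4 deps=(0,1) exec_start@4 write@6
I4 mul r1: issue@5 deps=(2,None) exec_start@5 write@7

Answer: 2 4 4 6 7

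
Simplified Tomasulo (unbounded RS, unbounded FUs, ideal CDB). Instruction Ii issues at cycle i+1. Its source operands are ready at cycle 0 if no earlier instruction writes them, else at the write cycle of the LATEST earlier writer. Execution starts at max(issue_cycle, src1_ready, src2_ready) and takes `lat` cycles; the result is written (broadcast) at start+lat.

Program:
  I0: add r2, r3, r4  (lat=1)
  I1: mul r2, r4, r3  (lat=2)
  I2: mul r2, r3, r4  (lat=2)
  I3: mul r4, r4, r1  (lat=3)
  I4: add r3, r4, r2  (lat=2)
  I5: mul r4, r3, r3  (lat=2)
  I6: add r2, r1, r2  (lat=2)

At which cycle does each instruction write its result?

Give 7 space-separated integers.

I0 add r2: issue@1 deps=(None,None) exec_start@1 write@2
I1 mul r2: issue@2 deps=(None,None) exec_start@2 write@4
I2 mul r2: issue@3 deps=(None,None) exec_start@3 write@5
I3 mul r4: issue@4 deps=(None,None) exec_start@4 write@7
I4 add r3: issue@5 deps=(3,2) exec_start@7 write@9
I5 mul r4: issue@6 deps=(4,4) exec_start@9 write@11
I6 add r2: issue@7 deps=(None,2) exec_start@7 write@9

Answer: 2 4 5 7 9 11 9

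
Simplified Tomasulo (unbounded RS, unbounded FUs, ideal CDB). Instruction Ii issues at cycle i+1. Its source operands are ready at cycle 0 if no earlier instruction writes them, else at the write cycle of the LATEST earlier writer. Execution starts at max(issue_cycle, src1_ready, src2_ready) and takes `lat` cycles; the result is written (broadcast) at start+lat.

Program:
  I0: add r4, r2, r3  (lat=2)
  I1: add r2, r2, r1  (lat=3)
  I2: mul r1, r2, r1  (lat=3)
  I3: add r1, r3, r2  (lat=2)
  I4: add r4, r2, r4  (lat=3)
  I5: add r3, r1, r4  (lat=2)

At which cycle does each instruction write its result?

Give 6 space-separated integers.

I0 add r4: issue@1 deps=(None,None) exec_start@1 write@3
I1 add r2: issue@2 deps=(None,None) exec_start@2 write@5
I2 mul r1: issue@3 deps=(1,None) exec_start@5 write@8
I3 add r1: issue@4 deps=(None,1) exec_start@5 write@7
I4 add r4: issue@5 deps=(1,0) exec_start@5 write@8
I5 add r3: issue@6 deps=(3,4) exec_start@8 write@10

Answer: 3 5 8 7 8 10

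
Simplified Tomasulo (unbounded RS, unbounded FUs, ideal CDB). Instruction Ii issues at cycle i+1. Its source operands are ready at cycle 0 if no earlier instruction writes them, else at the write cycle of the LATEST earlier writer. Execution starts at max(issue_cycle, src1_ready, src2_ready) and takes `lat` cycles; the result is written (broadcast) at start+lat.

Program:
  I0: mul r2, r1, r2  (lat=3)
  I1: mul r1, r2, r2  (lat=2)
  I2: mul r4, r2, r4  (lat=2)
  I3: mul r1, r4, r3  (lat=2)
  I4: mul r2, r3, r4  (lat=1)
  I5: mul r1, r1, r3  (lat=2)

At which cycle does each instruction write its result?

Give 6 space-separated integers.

Answer: 4 6 6 8 7 10

Derivation:
I0 mul r2: issue@1 deps=(None,None) exec_start@1 write@4
I1 mul r1: issue@2 deps=(0,0) exec_start@4 write@6
I2 mul r4: issue@3 deps=(0,None) exec_start@4 write@6
I3 mul r1: issue@4 deps=(2,None) exec_start@6 write@8
I4 mul r2: issue@5 deps=(None,2) exec_start@6 write@7
I5 mul r1: issue@6 deps=(3,None) exec_start@8 write@10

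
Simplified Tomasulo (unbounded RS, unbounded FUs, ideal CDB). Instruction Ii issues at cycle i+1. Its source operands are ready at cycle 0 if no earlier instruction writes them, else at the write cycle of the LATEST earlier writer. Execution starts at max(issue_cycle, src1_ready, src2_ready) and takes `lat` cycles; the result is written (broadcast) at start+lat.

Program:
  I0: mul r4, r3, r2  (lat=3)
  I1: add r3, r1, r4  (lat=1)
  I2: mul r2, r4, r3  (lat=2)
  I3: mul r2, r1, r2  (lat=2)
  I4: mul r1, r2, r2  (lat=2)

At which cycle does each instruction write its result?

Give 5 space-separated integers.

Answer: 4 5 7 9 11

Derivation:
I0 mul r4: issue@1 deps=(None,None) exec_start@1 write@4
I1 add r3: issue@2 deps=(None,0) exec_start@4 write@5
I2 mul r2: issue@3 deps=(0,1) exec_start@5 write@7
I3 mul r2: issue@4 deps=(None,2) exec_start@7 write@9
I4 mul r1: issue@5 deps=(3,3) exec_start@9 write@11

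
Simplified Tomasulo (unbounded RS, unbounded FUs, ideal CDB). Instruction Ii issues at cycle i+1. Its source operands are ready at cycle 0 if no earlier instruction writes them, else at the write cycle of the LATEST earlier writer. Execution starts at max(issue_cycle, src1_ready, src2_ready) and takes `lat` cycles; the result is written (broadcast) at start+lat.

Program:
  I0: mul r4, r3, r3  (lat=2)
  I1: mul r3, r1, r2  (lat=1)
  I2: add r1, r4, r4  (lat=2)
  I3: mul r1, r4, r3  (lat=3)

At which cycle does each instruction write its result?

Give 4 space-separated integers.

I0 mul r4: issue@1 deps=(None,None) exec_start@1 write@3
I1 mul r3: issue@2 deps=(None,None) exec_start@2 write@3
I2 add r1: issue@3 deps=(0,0) exec_start@3 write@5
I3 mul r1: issue@4 deps=(0,1) exec_start@4 write@7

Answer: 3 3 5 7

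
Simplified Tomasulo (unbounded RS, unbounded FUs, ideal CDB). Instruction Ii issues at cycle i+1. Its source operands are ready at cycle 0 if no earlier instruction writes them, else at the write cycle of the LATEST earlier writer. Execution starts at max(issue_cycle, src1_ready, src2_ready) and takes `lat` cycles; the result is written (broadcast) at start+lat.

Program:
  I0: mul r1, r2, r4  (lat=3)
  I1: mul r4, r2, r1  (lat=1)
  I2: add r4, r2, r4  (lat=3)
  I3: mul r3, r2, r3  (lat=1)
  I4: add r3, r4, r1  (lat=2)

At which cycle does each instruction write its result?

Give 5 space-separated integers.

Answer: 4 5 8 5 10

Derivation:
I0 mul r1: issue@1 deps=(None,None) exec_start@1 write@4
I1 mul r4: issue@2 deps=(None,0) exec_start@4 write@5
I2 add r4: issue@3 deps=(None,1) exec_start@5 write@8
I3 mul r3: issue@4 deps=(None,None) exec_start@4 write@5
I4 add r3: issue@5 deps=(2,0) exec_start@8 write@10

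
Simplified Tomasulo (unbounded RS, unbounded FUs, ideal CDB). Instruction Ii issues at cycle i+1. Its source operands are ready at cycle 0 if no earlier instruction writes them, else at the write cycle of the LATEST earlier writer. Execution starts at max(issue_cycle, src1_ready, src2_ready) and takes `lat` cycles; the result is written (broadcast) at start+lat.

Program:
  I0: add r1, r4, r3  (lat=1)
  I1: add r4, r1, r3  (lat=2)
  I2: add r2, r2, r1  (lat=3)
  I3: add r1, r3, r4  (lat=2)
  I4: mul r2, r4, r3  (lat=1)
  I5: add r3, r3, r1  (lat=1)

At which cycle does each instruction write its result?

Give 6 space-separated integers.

Answer: 2 4 6 6 6 7

Derivation:
I0 add r1: issue@1 deps=(None,None) exec_start@1 write@2
I1 add r4: issue@2 deps=(0,None) exec_start@2 write@4
I2 add r2: issue@3 deps=(None,0) exec_start@3 write@6
I3 add r1: issue@4 deps=(None,1) exec_start@4 write@6
I4 mul r2: issue@5 deps=(1,None) exec_start@5 write@6
I5 add r3: issue@6 deps=(None,3) exec_start@6 write@7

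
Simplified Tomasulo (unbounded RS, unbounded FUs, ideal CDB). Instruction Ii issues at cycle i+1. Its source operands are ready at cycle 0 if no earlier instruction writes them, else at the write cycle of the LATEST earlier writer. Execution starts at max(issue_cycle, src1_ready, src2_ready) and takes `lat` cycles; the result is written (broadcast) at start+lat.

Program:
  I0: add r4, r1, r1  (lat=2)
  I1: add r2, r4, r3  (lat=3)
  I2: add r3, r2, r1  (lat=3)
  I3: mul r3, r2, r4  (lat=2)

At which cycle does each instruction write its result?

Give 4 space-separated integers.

I0 add r4: issue@1 deps=(None,None) exec_start@1 write@3
I1 add r2: issue@2 deps=(0,None) exec_start@3 write@6
I2 add r3: issue@3 deps=(1,None) exec_start@6 write@9
I3 mul r3: issue@4 deps=(1,0) exec_start@6 write@8

Answer: 3 6 9 8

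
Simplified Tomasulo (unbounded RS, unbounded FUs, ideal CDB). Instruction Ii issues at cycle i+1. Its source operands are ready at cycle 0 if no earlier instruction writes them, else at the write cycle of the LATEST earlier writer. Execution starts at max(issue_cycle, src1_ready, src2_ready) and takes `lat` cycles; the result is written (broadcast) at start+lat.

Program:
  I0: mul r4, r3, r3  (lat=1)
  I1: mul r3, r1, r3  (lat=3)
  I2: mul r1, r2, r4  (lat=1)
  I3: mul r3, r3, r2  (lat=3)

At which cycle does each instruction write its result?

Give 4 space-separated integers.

I0 mul r4: issue@1 deps=(None,None) exec_start@1 write@2
I1 mul r3: issue@2 deps=(None,None) exec_start@2 write@5
I2 mul r1: issue@3 deps=(None,0) exec_start@3 write@4
I3 mul r3: issue@4 deps=(1,None) exec_start@5 write@8

Answer: 2 5 4 8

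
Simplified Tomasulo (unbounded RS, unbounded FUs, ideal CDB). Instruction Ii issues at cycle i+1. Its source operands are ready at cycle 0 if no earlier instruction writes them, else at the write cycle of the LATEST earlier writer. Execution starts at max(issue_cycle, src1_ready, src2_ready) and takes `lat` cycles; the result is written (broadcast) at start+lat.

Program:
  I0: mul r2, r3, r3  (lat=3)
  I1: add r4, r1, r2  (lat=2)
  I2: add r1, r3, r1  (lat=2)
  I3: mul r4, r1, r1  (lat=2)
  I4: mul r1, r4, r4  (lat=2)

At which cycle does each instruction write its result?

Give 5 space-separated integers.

I0 mul r2: issue@1 deps=(None,None) exec_start@1 write@4
I1 add r4: issue@2 deps=(None,0) exec_start@4 write@6
I2 add r1: issue@3 deps=(None,None) exec_start@3 write@5
I3 mul r4: issue@4 deps=(2,2) exec_start@5 write@7
I4 mul r1: issue@5 deps=(3,3) exec_start@7 write@9

Answer: 4 6 5 7 9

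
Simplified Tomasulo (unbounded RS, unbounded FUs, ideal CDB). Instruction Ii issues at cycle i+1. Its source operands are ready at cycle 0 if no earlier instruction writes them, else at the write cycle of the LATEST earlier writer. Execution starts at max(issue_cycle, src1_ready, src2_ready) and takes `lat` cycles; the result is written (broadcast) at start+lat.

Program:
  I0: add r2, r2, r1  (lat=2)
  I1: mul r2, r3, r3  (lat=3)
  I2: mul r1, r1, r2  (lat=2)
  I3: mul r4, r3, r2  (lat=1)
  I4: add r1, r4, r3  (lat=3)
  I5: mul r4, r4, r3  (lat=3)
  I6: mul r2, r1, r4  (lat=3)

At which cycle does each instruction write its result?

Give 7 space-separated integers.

I0 add r2: issue@1 deps=(None,None) exec_start@1 write@3
I1 mul r2: issue@2 deps=(None,None) exec_start@2 write@5
I2 mul r1: issue@3 deps=(None,1) exec_start@5 write@7
I3 mul r4: issue@4 deps=(None,1) exec_start@5 write@6
I4 add r1: issue@5 deps=(3,None) exec_start@6 write@9
I5 mul r4: issue@6 deps=(3,None) exec_start@6 write@9
I6 mul r2: issue@7 deps=(4,5) exec_start@9 write@12

Answer: 3 5 7 6 9 9 12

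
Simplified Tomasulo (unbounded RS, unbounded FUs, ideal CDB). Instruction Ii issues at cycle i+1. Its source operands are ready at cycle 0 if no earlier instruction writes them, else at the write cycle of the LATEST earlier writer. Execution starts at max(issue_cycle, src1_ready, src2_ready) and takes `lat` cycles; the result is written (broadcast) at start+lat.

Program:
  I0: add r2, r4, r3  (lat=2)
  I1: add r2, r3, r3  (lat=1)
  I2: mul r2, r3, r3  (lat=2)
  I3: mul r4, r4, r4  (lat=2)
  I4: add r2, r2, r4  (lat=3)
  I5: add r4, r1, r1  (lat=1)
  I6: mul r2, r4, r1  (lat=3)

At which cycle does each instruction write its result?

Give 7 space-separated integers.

I0 add r2: issue@1 deps=(None,None) exec_start@1 write@3
I1 add r2: issue@2 deps=(None,None) exec_start@2 write@3
I2 mul r2: issue@3 deps=(None,None) exec_start@3 write@5
I3 mul r4: issue@4 deps=(None,None) exec_start@4 write@6
I4 add r2: issue@5 deps=(2,3) exec_start@6 write@9
I5 add r4: issue@6 deps=(None,None) exec_start@6 write@7
I6 mul r2: issue@7 deps=(5,None) exec_start@7 write@10

Answer: 3 3 5 6 9 7 10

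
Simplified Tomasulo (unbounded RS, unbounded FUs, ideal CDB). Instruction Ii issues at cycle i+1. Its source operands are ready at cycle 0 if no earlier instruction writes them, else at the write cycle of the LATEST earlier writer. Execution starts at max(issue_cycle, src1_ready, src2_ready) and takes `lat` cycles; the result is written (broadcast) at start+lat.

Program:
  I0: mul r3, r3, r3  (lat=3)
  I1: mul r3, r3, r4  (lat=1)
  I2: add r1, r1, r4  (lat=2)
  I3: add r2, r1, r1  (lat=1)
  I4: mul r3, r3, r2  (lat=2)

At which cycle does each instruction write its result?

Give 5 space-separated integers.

I0 mul r3: issue@1 deps=(None,None) exec_start@1 write@4
I1 mul r3: issue@2 deps=(0,None) exec_start@4 write@5
I2 add r1: issue@3 deps=(None,None) exec_start@3 write@5
I3 add r2: issue@4 deps=(2,2) exec_start@5 write@6
I4 mul r3: issue@5 deps=(1,3) exec_start@6 write@8

Answer: 4 5 5 6 8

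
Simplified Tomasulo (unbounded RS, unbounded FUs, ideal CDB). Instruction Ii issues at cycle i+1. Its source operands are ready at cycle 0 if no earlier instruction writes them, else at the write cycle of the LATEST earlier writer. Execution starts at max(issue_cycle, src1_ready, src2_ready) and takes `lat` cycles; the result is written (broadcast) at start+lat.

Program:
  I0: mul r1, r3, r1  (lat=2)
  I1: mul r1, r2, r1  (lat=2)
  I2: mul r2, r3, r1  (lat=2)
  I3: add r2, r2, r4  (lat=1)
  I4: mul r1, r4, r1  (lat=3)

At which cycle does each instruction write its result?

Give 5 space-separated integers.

I0 mul r1: issue@1 deps=(None,None) exec_start@1 write@3
I1 mul r1: issue@2 deps=(None,0) exec_start@3 write@5
I2 mul r2: issue@3 deps=(None,1) exec_start@5 write@7
I3 add r2: issue@4 deps=(2,None) exec_start@7 write@8
I4 mul r1: issue@5 deps=(None,1) exec_start@5 write@8

Answer: 3 5 7 8 8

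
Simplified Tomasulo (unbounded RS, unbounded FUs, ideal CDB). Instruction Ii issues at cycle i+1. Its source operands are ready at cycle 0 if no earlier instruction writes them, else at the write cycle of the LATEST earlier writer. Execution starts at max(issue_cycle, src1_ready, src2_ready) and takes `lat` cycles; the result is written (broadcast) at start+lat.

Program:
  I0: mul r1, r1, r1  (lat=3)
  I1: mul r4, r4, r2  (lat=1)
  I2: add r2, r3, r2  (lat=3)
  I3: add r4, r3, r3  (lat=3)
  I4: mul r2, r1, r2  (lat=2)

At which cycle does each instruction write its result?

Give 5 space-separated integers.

I0 mul r1: issue@1 deps=(None,None) exec_start@1 write@4
I1 mul r4: issue@2 deps=(None,None) exec_start@2 write@3
I2 add r2: issue@3 deps=(None,None) exec_start@3 write@6
I3 add r4: issue@4 deps=(None,None) exec_start@4 write@7
I4 mul r2: issue@5 deps=(0,2) exec_start@6 write@8

Answer: 4 3 6 7 8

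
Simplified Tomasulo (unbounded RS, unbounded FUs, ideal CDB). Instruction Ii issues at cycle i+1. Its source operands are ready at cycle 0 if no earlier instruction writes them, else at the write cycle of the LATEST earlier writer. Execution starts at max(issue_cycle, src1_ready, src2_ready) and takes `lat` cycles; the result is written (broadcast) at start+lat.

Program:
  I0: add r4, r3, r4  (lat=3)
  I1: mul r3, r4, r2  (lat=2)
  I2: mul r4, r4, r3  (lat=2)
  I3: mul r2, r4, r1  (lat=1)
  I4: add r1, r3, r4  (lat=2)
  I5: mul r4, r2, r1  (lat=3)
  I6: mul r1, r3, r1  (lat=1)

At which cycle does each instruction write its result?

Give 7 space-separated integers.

I0 add r4: issue@1 deps=(None,None) exec_start@1 write@4
I1 mul r3: issue@2 deps=(0,None) exec_start@4 write@6
I2 mul r4: issue@3 deps=(0,1) exec_start@6 write@8
I3 mul r2: issue@4 deps=(2,None) exec_start@8 write@9
I4 add r1: issue@5 deps=(1,2) exec_start@8 write@10
I5 mul r4: issue@6 deps=(3,4) exec_start@10 write@13
I6 mul r1: issue@7 deps=(1,4) exec_start@10 write@11

Answer: 4 6 8 9 10 13 11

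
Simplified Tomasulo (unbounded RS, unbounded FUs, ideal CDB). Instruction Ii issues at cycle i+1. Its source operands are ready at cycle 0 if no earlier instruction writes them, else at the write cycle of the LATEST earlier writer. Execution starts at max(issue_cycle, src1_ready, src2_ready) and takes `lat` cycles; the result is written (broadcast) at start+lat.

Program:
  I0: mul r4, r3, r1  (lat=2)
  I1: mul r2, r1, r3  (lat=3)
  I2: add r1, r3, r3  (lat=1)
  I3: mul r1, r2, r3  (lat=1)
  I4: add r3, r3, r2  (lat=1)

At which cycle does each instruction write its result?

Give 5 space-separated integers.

I0 mul r4: issue@1 deps=(None,None) exec_start@1 write@3
I1 mul r2: issue@2 deps=(None,None) exec_start@2 write@5
I2 add r1: issue@3 deps=(None,None) exec_start@3 write@4
I3 mul r1: issue@4 deps=(1,None) exec_start@5 write@6
I4 add r3: issue@5 deps=(None,1) exec_start@5 write@6

Answer: 3 5 4 6 6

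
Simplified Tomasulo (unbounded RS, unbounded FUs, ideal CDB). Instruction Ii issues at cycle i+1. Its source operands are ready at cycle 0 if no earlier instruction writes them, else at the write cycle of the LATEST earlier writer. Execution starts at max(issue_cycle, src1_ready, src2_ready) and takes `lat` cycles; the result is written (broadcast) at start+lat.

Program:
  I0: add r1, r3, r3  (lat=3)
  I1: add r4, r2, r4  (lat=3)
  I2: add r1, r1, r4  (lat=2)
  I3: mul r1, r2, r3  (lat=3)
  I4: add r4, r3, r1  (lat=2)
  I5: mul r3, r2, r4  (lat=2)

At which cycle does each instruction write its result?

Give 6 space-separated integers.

I0 add r1: issue@1 deps=(None,None) exec_start@1 write@4
I1 add r4: issue@2 deps=(None,None) exec_start@2 write@5
I2 add r1: issue@3 deps=(0,1) exec_start@5 write@7
I3 mul r1: issue@4 deps=(None,None) exec_start@4 write@7
I4 add r4: issue@5 deps=(None,3) exec_start@7 write@9
I5 mul r3: issue@6 deps=(None,4) exec_start@9 write@11

Answer: 4 5 7 7 9 11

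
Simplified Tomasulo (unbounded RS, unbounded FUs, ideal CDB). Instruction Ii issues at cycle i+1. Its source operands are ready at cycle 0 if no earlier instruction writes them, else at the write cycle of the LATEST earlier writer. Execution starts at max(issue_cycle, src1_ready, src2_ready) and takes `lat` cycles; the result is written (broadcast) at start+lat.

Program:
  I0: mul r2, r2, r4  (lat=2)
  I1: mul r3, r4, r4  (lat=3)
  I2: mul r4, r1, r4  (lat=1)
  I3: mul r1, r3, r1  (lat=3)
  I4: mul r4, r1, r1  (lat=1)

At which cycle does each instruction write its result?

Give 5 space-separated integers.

I0 mul r2: issue@1 deps=(None,None) exec_start@1 write@3
I1 mul r3: issue@2 deps=(None,None) exec_start@2 write@5
I2 mul r4: issue@3 deps=(None,None) exec_start@3 write@4
I3 mul r1: issue@4 deps=(1,None) exec_start@5 write@8
I4 mul r4: issue@5 deps=(3,3) exec_start@8 write@9

Answer: 3 5 4 8 9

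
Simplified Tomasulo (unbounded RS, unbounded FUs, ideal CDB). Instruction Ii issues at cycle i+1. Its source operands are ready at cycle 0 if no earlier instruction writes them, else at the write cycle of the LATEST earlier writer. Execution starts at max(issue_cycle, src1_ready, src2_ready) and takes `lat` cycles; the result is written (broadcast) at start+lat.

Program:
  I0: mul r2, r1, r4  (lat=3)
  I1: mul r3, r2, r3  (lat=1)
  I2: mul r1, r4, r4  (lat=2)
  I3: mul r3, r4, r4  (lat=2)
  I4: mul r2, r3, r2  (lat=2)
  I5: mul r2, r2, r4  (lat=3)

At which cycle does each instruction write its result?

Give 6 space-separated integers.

I0 mul r2: issue@1 deps=(None,None) exec_start@1 write@4
I1 mul r3: issue@2 deps=(0,None) exec_start@4 write@5
I2 mul r1: issue@3 deps=(None,None) exec_start@3 write@5
I3 mul r3: issue@4 deps=(None,None) exec_start@4 write@6
I4 mul r2: issue@5 deps=(3,0) exec_start@6 write@8
I5 mul r2: issue@6 deps=(4,None) exec_start@8 write@11

Answer: 4 5 5 6 8 11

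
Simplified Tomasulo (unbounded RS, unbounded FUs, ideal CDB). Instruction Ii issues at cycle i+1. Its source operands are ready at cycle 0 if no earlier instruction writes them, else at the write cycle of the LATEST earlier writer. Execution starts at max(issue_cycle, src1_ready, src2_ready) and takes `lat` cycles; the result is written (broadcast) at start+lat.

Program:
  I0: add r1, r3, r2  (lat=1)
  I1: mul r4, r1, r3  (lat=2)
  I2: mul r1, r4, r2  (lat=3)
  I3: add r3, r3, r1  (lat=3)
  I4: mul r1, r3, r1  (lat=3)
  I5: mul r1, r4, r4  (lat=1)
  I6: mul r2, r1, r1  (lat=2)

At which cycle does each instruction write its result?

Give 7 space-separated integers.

Answer: 2 4 7 10 13 7 9

Derivation:
I0 add r1: issue@1 deps=(None,None) exec_start@1 write@2
I1 mul r4: issue@2 deps=(0,None) exec_start@2 write@4
I2 mul r1: issue@3 deps=(1,None) exec_start@4 write@7
I3 add r3: issue@4 deps=(None,2) exec_start@7 write@10
I4 mul r1: issue@5 deps=(3,2) exec_start@10 write@13
I5 mul r1: issue@6 deps=(1,1) exec_start@6 write@7
I6 mul r2: issue@7 deps=(5,5) exec_start@7 write@9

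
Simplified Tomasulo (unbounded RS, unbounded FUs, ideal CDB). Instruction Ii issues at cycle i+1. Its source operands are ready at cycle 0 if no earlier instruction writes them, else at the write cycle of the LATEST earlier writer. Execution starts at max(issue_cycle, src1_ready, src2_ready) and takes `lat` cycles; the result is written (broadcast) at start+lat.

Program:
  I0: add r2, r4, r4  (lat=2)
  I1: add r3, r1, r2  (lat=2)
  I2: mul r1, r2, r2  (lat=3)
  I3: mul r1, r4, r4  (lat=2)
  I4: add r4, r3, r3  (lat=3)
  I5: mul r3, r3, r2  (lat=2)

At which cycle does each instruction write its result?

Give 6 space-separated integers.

I0 add r2: issue@1 deps=(None,None) exec_start@1 write@3
I1 add r3: issue@2 deps=(None,0) exec_start@3 write@5
I2 mul r1: issue@3 deps=(0,0) exec_start@3 write@6
I3 mul r1: issue@4 deps=(None,None) exec_start@4 write@6
I4 add r4: issue@5 deps=(1,1) exec_start@5 write@8
I5 mul r3: issue@6 deps=(1,0) exec_start@6 write@8

Answer: 3 5 6 6 8 8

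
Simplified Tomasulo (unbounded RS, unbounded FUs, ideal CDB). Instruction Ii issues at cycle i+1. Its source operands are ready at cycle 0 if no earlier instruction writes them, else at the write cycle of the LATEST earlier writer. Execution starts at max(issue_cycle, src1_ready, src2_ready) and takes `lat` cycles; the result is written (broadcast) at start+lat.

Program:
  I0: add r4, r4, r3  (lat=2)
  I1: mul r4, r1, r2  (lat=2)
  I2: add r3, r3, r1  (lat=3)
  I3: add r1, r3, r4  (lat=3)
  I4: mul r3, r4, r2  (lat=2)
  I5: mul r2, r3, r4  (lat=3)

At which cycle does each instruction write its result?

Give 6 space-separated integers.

Answer: 3 4 6 9 7 10

Derivation:
I0 add r4: issue@1 deps=(None,None) exec_start@1 write@3
I1 mul r4: issue@2 deps=(None,None) exec_start@2 write@4
I2 add r3: issue@3 deps=(None,None) exec_start@3 write@6
I3 add r1: issue@4 deps=(2,1) exec_start@6 write@9
I4 mul r3: issue@5 deps=(1,None) exec_start@5 write@7
I5 mul r2: issue@6 deps=(4,1) exec_start@7 write@10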